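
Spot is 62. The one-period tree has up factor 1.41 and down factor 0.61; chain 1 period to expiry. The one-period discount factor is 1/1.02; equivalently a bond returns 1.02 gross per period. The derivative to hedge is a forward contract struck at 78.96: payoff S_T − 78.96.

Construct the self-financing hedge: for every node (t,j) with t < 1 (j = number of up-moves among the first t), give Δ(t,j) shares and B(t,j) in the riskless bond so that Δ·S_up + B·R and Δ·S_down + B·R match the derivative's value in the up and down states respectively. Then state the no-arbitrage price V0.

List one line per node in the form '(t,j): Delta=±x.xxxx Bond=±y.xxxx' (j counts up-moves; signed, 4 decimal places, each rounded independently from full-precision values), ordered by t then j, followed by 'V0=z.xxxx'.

No-arbitrage ⇒ martingale measure with p* = (R−d)/(u−d) = 0.5125.
Payoff layer (t=1): V(1,0)=-41.1400, V(1,1)=8.4600
Node (0,0) S=62.0000: V=(p*·8.4600+(1−p*)·-41.1400)/1.02=-15.4118; Δ=(8.4600−-41.1400)/(87.4200−37.8200)=1.0000; B=V−Δ·S=-77.4118
Root portfolio cost Δ·62+B reproduces V0=-15.4118.

(0,0): Delta=1.0000 Bond=-77.4118
V0=-15.4118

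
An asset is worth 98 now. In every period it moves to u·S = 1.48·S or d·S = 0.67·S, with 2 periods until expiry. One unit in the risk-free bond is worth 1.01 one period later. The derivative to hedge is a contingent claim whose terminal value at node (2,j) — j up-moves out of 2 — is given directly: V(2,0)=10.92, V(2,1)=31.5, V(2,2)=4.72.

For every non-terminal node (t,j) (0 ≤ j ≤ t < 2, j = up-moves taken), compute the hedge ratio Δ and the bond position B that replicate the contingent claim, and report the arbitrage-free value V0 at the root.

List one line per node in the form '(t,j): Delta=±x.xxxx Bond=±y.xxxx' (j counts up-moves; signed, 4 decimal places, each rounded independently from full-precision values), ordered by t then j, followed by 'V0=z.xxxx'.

(0,0): Delta=0.0087 Bond=18.6051
(1,0): Delta=0.3870 Bond=-6.0425
(1,1): Delta=-0.2279 Bond=53.1202
V0=19.4614

Risk-neutral probability p* = (R−d)/(u−d) = (1.01−0.67)/(1.48−0.67) = 0.4198.
At expiry t=2: V(2,0)=10.9200, V(2,1)=31.5000, V(2,2)=4.7200
(1,0): S=65.6600. Δ = (V_up−V_dn)/(S_up−S_dn) = (31.5000−10.9200)/(97.1768−43.9922) = 0.3870. V = [p*·31.5000 + (1−p*)·10.9200]/1.01 = 19.3649. B = V − Δ·S = -6.0425.
(1,1): S=145.0400. Δ = (V_up−V_dn)/(S_up−S_dn) = (4.7200−31.5000)/(214.6592−97.1768) = -0.2279. V = [p*·4.7200 + (1−p*)·31.5000]/1.01 = 20.0584. B = V − Δ·S = 53.1202.
(0,0): S=98.0000. Δ = (V_up−V_dn)/(S_up−S_dn) = (20.0584−19.3649)/(145.0400−65.6600) = 0.0087. V = [p*·20.0584 + (1−p*)·19.3649]/1.01 = 19.4614. B = V − Δ·S = 18.6051.
Root portfolio cost Δ·98+B reproduces V0=19.4614.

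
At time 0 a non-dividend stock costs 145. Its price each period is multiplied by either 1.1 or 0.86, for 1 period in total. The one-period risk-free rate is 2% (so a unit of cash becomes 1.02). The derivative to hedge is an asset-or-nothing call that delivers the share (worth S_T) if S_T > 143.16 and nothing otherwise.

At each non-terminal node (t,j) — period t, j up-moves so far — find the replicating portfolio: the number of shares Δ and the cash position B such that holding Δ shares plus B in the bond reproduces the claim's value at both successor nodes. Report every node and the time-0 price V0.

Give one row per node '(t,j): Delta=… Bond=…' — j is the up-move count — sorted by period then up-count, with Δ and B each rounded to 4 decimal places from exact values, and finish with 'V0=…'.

(0,0): Delta=4.5833 Bond=-560.3350
V0=104.2484

The replicating-portfolio and risk-neutral prices coincide; use p* = (1.02−0.86)/(1.1−0.86) = 0.6667 for the latter.
Terminal payoffs: V(1,0)=0.0000, V(1,1)=159.5000
(0,0): S=145.0000. Δ = (V_up−V_dn)/(S_up−S_dn) = (159.5000−0.0000)/(159.5000−124.7000) = 4.5833. V = [p*·159.5000 + (1−p*)·0.0000]/1.02 = 104.2484. B = V − Δ·S = -560.3350.
Root portfolio cost Δ·145+B reproduces V0=104.2484.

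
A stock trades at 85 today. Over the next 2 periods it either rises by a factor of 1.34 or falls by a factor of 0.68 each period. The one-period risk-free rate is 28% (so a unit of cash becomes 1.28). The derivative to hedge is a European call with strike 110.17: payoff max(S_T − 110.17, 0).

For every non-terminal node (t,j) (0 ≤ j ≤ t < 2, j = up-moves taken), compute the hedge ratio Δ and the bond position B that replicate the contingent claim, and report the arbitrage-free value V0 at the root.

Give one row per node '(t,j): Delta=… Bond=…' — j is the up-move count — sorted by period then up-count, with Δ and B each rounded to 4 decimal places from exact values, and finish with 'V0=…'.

Under the risk-neutral measure, an up-move has probability p* = (R−d)/(u−d) = 0.9091 and values discount at R = 1.28.
Terminal values V(2,·): V(2,0)=0.0000, V(2,1)=0.0000, V(2,2)=42.4560
(1,0): S=57.8000. Δ = (V_up−V_dn)/(S_up−S_dn) = (0.0000−0.0000)/(77.4520−39.3040) = 0.0000. V = [p*·0.0000 + (1−p*)·0.0000]/1.28 = 0.0000. B = V − Δ·S = 0.0000.
(1,1): S=113.9000. Δ = (V_up−V_dn)/(S_up−S_dn) = (42.4560−0.0000)/(152.6260−77.4520) = 0.5648. V = [p*·42.4560 + (1−p*)·0.0000]/1.28 = 30.1534. B = V − Δ·S = -34.1739.
(0,0): S=85.0000. Δ = (V_up−V_dn)/(S_up−S_dn) = (30.1534−0.0000)/(113.9000−57.8000) = 0.5375. V = [p*·30.1534 + (1−p*)·0.0000]/1.28 = 21.4158. B = V − Δ·S = -24.2712.
Check: Δ(0,0)·S0 + B(0,0) = 21.4158 = V0.

(0,0): Delta=0.5375 Bond=-24.2712
(1,0): Delta=0.0000 Bond=0.0000
(1,1): Delta=0.5648 Bond=-34.1739
V0=21.4158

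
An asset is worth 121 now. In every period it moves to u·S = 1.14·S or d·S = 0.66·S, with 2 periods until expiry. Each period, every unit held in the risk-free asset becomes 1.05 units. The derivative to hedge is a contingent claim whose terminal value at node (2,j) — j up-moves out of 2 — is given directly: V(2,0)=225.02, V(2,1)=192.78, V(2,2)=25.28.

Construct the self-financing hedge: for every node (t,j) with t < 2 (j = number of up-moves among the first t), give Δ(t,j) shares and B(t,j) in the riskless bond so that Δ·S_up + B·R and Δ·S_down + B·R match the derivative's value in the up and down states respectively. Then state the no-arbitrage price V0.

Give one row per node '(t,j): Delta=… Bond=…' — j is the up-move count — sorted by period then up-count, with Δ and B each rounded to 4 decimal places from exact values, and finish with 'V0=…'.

No-arbitrage ⇒ martingale measure with p* = (R−d)/(u−d) = 0.8125.
Terminal values V(2,·): V(2,0)=225.0200, V(2,1)=192.7800, V(2,2)=25.2800
  t=1,j=0: stock 79.8600 → up 91.0404 (V=192.7800), down 52.7076 (V=225.0200). Price 189.3571; hedge Δ=-0.8411, bond B=256.5238.
  t=1,j=1: stock 137.9400 → up 157.2516 (V=25.2800), down 91.0404 (V=192.7800). Price 53.9869; hedge Δ=-2.5298, bond B=402.9452.
  t=0,j=0: stock 121.0000 → up 137.9400 (V=53.9869), down 79.8600 (V=189.3571). Price 75.5894; hedge Δ=-2.3308, bond B=357.6107.
Each (Δ,B) replicates both successor values, so the strategy is self-financing and V0 is arbitrage-free.

(0,0): Delta=-2.3308 Bond=357.6107
(1,0): Delta=-0.8411 Bond=256.5238
(1,1): Delta=-2.5298 Bond=402.9452
V0=75.5894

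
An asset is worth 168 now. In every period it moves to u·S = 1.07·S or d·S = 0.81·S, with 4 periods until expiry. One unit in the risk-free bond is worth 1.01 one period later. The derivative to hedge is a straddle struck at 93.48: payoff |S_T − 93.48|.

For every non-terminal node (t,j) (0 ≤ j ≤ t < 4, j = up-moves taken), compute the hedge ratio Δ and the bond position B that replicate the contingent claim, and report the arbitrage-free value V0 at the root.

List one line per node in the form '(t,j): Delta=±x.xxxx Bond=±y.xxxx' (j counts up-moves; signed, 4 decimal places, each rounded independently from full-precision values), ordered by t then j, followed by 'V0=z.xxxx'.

(0,0): Delta=0.9884 Bond=-87.7754
(1,0): Delta=0.9376 Bond=-81.7279
(1,1): Delta=1.0000 Bond=-90.7308
(2,0): Delta=0.6626 Bond=-52.2357
(2,1): Delta=1.0000 Bond=-91.6381
(2,2): Delta=1.0000 Bond=-91.6381
(3,0): Delta=-0.8232 Bond=79.8965
(3,1): Delta=1.0000 Bond=-92.5545
(3,2): Delta=1.0000 Bond=-92.5545
(3,3): Delta=1.0000 Bond=-92.5545
V0=78.2829

Since d<R<u, set p* = (R−d)/(u−d) = 0.7692; price each node as the discounted p*-expectation of its children.
Terminal payoffs: V(4,0)=21.1615, V(4,1)=2.0518, V(4,2)=32.7164, V(4,3)=73.2239, V(4,4)=126.7337
  t=3,j=0: stock 89.2821 → up 95.5318 (V=2.0518), down 72.3185 (V=21.1615). Price 6.3978; hedge Δ=-0.8232, bond B=79.8965.
  t=3,j=1: stock 117.9405 → up 126.1964 (V=32.7164), down 95.5318 (V=2.0518). Price 25.3861; hedge Δ=1.0000, bond B=-92.5545.
  t=3,j=2: stock 155.7980 → up 166.7039 (V=73.2239), down 126.1964 (V=32.7164). Price 63.2435; hedge Δ=1.0000, bond B=-92.5545.
  t=3,j=3: stock 205.8072 → up 220.2137 (V=126.7337), down 166.7039 (V=73.2239). Price 113.2528; hedge Δ=1.0000, bond B=-92.5545.
  t=2,j=0: stock 110.2248 → up 117.9405 (V=25.3861), down 89.2821 (V=6.3978). Price 20.7962; hedge Δ=0.6626, bond B=-52.2357.
  t=2,j=1: stock 145.6056 → up 155.7980 (V=63.2435), down 117.9405 (V=25.3861). Price 53.9675; hedge Δ=1.0000, bond B=-91.6381.
  t=2,j=2: stock 192.3432 → up 205.8072 (V=113.2528), down 155.7980 (V=63.2435). Price 100.7051; hedge Δ=1.0000, bond B=-91.6381.
  t=1,j=0: stock 136.0800 → up 145.6056 (V=53.9675), down 110.2248 (V=20.7962). Price 45.8541; hedge Δ=0.9376, bond B=-81.7279.
  t=1,j=1: stock 179.7600 → up 192.3432 (V=100.7051), down 145.6056 (V=53.9675). Price 89.0292; hedge Δ=1.0000, bond B=-90.7308.
  t=0,j=0: stock 168.0000 → up 179.7600 (V=89.0292), down 136.0800 (V=45.8541). Price 78.2829; hedge Δ=0.9884, bond B=-87.7754.
Self-financing check: at every node Δ·S+B equals the discounted successor values.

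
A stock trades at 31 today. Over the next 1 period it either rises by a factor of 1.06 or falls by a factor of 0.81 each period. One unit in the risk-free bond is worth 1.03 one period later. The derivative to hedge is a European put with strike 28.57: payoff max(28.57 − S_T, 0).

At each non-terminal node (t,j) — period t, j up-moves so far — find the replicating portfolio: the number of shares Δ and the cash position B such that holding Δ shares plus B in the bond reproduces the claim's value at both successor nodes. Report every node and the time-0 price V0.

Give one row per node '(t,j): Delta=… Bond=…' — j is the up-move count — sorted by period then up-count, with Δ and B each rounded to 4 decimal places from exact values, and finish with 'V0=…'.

(0,0): Delta=-0.4465 Bond=14.2431
V0=0.4031

Since d<R<u, set p* = (R−d)/(u−d) = 0.8800; price each node as the discounted p*-expectation of its children.
Payoff layer (t=1): V(1,0)=3.4600, V(1,1)=0.0000
Node (0,0) S=31.0000: V=(p*·0.0000+(1−p*)·3.4600)/1.03=0.4031; Δ=(0.0000−3.4600)/(32.8600−25.1100)=-0.4465; B=V−Δ·S=14.2431
Each (Δ,B) replicates both successor values, so the strategy is self-financing and V0 is arbitrage-free.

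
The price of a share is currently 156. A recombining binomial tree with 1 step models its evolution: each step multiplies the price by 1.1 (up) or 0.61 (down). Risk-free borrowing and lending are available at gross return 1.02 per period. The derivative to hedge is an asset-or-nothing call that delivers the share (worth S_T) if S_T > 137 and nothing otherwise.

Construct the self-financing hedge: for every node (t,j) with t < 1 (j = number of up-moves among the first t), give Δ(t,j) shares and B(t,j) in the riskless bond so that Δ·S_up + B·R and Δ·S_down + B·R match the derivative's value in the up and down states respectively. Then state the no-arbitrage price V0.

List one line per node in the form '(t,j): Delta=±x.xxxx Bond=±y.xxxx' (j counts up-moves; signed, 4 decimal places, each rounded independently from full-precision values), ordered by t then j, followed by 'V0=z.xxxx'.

(0,0): Delta=2.2449 Bond=-209.4358
V0=140.7683

No-arbitrage ⇒ martingale measure with p* = (R−d)/(u−d) = 0.8367.
Terminal payoffs: V(1,0)=0.0000, V(1,1)=171.6000
(0,0): S=156.0000. Δ = (V_up−V_dn)/(S_up−S_dn) = (171.6000−0.0000)/(171.6000−95.1600) = 2.2449. V = [p*·171.6000 + (1−p*)·0.0000]/1.02 = 140.7683. B = V − Δ·S = -209.4358.
The time-0 hedge costs 140.7683, which is the no-arbitrage price.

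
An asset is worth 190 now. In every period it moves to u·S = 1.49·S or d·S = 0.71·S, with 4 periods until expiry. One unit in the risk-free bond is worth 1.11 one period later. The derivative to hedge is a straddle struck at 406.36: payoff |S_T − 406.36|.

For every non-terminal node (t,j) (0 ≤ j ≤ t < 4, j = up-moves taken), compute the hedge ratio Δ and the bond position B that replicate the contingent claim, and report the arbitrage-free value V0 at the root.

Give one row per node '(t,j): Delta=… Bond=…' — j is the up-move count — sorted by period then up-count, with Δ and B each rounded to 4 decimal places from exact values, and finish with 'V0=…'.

(0,0): Delta=-0.1963 Bond=177.0973
(1,0): Delta=-0.8382 Bond=283.1653
(1,1): Delta=0.0942 Bond=114.3201
(2,0): Delta=-1.0000 Bond=329.8109
(2,1): Delta=-0.7650 Bond=299.5910
(2,2): Delta=0.4832 Bond=-37.1656
(3,0): Delta=-1.0000 Bond=366.0901
(3,1): Delta=-1.0000 Bond=366.0901
(3,2): Delta=-0.6585 Bond=300.6790
(3,3): Delta=1.0000 Bond=-366.0901
V0=139.7940

Risk-neutral probability p* = (R−d)/(u−d) = (1.11−0.71)/(1.49−0.71) = 0.5128.
Terminal values V(4,·): V(4,0)=358.0778, V(4,1)=305.0354, V(4,2)=193.7210, V(4,3)=39.8823, V(4,4)=530.1204
(3,0): S=68.0031. Δ = (V_up−V_dn)/(S_up−S_dn) = (305.0354−358.0778)/(101.3246−48.2822) = -1.0000. V = [p*·305.0354 + (1−p*)·358.0778]/1.11 = 298.0870. B = V − Δ·S = 366.0901.
(3,1): S=142.7107. Δ = (V_up−V_dn)/(S_up−S_dn) = (193.7210−305.0354)/(212.6390−101.3246) = -1.0000. V = [p*·193.7210 + (1−p*)·305.0354]/1.11 = 223.3794. B = V − Δ·S = 366.0901.
(3,2): S=299.4915. Δ = (V_up−V_dn)/(S_up−S_dn) = (39.8823−193.7210)/(446.2423−212.6390) = -0.6585. V = [p*·39.8823 + (1−p*)·193.7210]/1.11 = 103.4499. B = V − Δ·S = 300.6790.
(3,3): S=628.5103. Δ = (V_up−V_dn)/(S_up−S_dn) = (530.1204−39.8823)/(936.4804−446.2423) = 1.0000. V = [p*·530.1204 + (1−p*)·39.8823]/1.11 = 262.4202. B = V − Δ·S = -366.0901.
(2,0): S=95.7790. Δ = (V_up−V_dn)/(S_up−S_dn) = (223.3794−298.0870)/(142.7107−68.0031) = -1.0000. V = [p*·223.3794 + (1−p*)·298.0870]/1.11 = 234.0319. B = V − Δ·S = 329.8109.
(2,1): S=201.0010. Δ = (V_up−V_dn)/(S_up−S_dn) = (103.4499−223.3794)/(299.4915−142.7107) = -0.7650. V = [p*·103.4499 + (1−p*)·223.3794]/1.11 = 145.8352. B = V − Δ·S = 299.5910.
(2,2): S=421.8190. Δ = (V_up−V_dn)/(S_up−S_dn) = (262.4202−103.4499)/(628.5103−299.4915) = 0.4832. V = [p*·262.4202 + (1−p*)·103.4499]/1.11 = 166.6425. B = V − Δ·S = -37.1656.
(1,0): S=134.9000. Δ = (V_up−V_dn)/(S_up−S_dn) = (145.8352−234.0319)/(201.0010−95.7790) = -0.8382. V = [p*·145.8352 + (1−p*)·234.0319]/1.11 = 170.0926. B = V − Δ·S = 283.1653.
(1,1): S=283.1000. Δ = (V_up−V_dn)/(S_up−S_dn) = (166.6425−145.8352)/(421.8190−201.0010) = 0.0942. V = [p*·166.6425 + (1−p*)·145.8352]/1.11 = 140.9960. B = V − Δ·S = 114.3201.
(0,0): S=190.0000. Δ = (V_up−V_dn)/(S_up−S_dn) = (140.9960−170.0926)/(283.1000−134.9000) = -0.1963. V = [p*·140.9960 + (1−p*)·170.0926]/1.11 = 139.7940. B = V − Δ·S = 177.0973.
Each (Δ,B) replicates both successor values, so the strategy is self-financing and V0 is arbitrage-free.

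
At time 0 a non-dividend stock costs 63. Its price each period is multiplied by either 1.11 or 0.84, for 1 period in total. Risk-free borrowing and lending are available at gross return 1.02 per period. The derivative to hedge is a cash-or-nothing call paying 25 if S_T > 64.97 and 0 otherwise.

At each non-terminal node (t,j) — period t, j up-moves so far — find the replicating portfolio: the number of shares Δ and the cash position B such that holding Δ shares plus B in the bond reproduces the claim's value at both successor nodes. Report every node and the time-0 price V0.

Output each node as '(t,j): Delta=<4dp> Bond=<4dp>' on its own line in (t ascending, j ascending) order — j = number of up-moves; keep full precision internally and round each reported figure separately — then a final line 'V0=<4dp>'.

The replicating-portfolio and risk-neutral prices coincide; use p* = (1.02−0.84)/(1.11−0.84) = 0.6667 for the latter.
At expiry t=1: V(1,0)=0.0000, V(1,1)=25.0000
Node (0,0) S=63.0000: V=(p*·25.0000+(1−p*)·0.0000)/1.02=16.3399; Δ=(25.0000−0.0000)/(69.9300−52.9200)=1.4697; B=V−Δ·S=-76.2527
Root portfolio cost Δ·63+B reproduces V0=16.3399.

(0,0): Delta=1.4697 Bond=-76.2527
V0=16.3399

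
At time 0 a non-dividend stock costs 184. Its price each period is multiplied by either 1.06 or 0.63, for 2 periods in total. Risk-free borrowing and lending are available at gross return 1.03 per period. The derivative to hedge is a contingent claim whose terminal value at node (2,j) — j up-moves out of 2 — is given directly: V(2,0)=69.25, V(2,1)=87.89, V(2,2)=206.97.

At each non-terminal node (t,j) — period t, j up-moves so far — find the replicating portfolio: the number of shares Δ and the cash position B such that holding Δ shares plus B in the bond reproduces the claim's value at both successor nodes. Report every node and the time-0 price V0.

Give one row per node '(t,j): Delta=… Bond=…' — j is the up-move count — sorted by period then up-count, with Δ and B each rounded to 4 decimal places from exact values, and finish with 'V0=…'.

No-arbitrage ⇒ martingale measure with p* = (R−d)/(u−d) = 0.9302.
Terminal payoffs: V(2,0)=69.2500, V(2,1)=87.8900, V(2,2)=206.9700
Node (1,0) S=115.9200: V=(p*·87.8900+(1−p*)·69.2500)/1.03=84.0675; Δ=(87.8900−69.2500)/(122.8752−73.0296)=0.3740; B=V−Δ·S=40.7187
Node (1,1) S=195.0400: V=(p*·206.9700+(1−p*)·87.8900)/1.03=192.8758; Δ=(206.9700−87.8900)/(206.7424−122.8752)=1.4199; B=V−Δ·S=-84.0544
Node (0,0) S=184.0000: V=(p*·192.8758+(1−p*)·84.0675)/1.03=179.8879; Δ=(192.8758−84.0675)/(195.0400−115.9200)=1.3752; B=V−Δ·S=-73.1547
Root portfolio cost Δ·184+B reproduces V0=179.8879.

(0,0): Delta=1.3752 Bond=-73.1547
(1,0): Delta=0.3740 Bond=40.7187
(1,1): Delta=1.4199 Bond=-84.0544
V0=179.8879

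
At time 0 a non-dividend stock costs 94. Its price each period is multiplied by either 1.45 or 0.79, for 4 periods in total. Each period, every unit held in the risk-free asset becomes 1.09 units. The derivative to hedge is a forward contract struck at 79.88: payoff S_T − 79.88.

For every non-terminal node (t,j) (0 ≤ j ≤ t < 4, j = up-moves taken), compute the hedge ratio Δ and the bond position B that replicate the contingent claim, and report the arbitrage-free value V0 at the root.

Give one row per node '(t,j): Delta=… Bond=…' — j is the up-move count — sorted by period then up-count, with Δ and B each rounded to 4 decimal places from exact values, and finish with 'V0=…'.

(0,0): Delta=1.0000 Bond=-56.5890
(1,0): Delta=1.0000 Bond=-61.6820
(1,1): Delta=1.0000 Bond=-61.6820
(2,0): Delta=1.0000 Bond=-67.2334
(2,1): Delta=1.0000 Bond=-67.2334
(2,2): Delta=1.0000 Bond=-67.2334
(3,0): Delta=1.0000 Bond=-73.2844
(3,1): Delta=1.0000 Bond=-73.2844
(3,2): Delta=1.0000 Bond=-73.2844
(3,3): Delta=1.0000 Bond=-73.2844
V0=37.4110

Risk-neutral probability p* = (R−d)/(u−d) = (1.09−0.79)/(1.45−0.79) = 0.4545.
Payoff layer (t=4): V(4,0)=-43.2669, V(4,1)=-12.6788, V(4,2)=43.4640, V(4,3)=146.5109, V(4,4)=335.6476
(3,0): S=46.3457. Δ = (V_up−V_dn)/(S_up−S_dn) = (-12.6788−-43.2669)/(67.2012−36.6131) = 1.0000. V = [p*·-12.6788 + (1−p*)·-43.2669]/1.09 = -26.9387. B = V − Δ·S = -73.2844.
(3,1): S=85.0648. Δ = (V_up−V_dn)/(S_up−S_dn) = (43.4640−-12.6788)/(123.3440−67.2012) = 1.0000. V = [p*·43.4640 + (1−p*)·-12.6788]/1.09 = 11.7804. B = V − Δ·S = -73.2844.
(3,2): S=156.1317. Δ = (V_up−V_dn)/(S_up−S_dn) = (146.5109−43.4640)/(226.3909−123.3440) = 1.0000. V = [p*·146.5109 + (1−p*)·43.4640]/1.09 = 82.8472. B = V − Δ·S = -73.2844.
(3,3): S=286.5707. Δ = (V_up−V_dn)/(S_up−S_dn) = (335.6476−146.5109)/(415.5276−226.3909) = 1.0000. V = [p*·335.6476 + (1−p*)·146.5109]/1.09 = 213.2863. B = V − Δ·S = -73.2844.
(2,0): S=58.6654. Δ = (V_up−V_dn)/(S_up−S_dn) = (11.7804−-26.9387)/(85.0648−46.3457) = 1.0000. V = [p*·11.7804 + (1−p*)·-26.9387]/1.09 = -8.5680. B = V − Δ·S = -67.2334.
(2,1): S=107.6770. Δ = (V_up−V_dn)/(S_up−S_dn) = (82.8472−11.7804)/(156.1316−85.0648) = 1.0000. V = [p*·82.8472 + (1−p*)·11.7804]/1.09 = 40.4436. B = V − Δ·S = -67.2334.
(2,2): S=197.6350. Δ = (V_up−V_dn)/(S_up−S_dn) = (213.2863−82.8472)/(286.5707−156.1317) = 1.0000. V = [p*·213.2863 + (1−p*)·82.8472]/1.09 = 130.4016. B = V − Δ·S = -67.2334.
(1,0): S=74.2600. Δ = (V_up−V_dn)/(S_up−S_dn) = (40.4436−-8.5680)/(107.6770−58.6654) = 1.0000. V = [p*·40.4436 + (1−p*)·-8.5680]/1.09 = 12.5780. B = V − Δ·S = -61.6820.
(1,1): S=136.3000. Δ = (V_up−V_dn)/(S_up−S_dn) = (130.4016−40.4436)/(197.6350−107.6770) = 1.0000. V = [p*·130.4016 + (1−p*)·40.4436]/1.09 = 74.6180. B = V − Δ·S = -61.6820.
(0,0): S=94.0000. Δ = (V_up−V_dn)/(S_up−S_dn) = (74.6180−12.5780)/(136.3000−74.2600) = 1.0000. V = [p*·74.6180 + (1−p*)·12.5780]/1.09 = 37.4110. B = V − Δ·S = -56.5890.
Root portfolio cost Δ·94+B reproduces V0=37.4110.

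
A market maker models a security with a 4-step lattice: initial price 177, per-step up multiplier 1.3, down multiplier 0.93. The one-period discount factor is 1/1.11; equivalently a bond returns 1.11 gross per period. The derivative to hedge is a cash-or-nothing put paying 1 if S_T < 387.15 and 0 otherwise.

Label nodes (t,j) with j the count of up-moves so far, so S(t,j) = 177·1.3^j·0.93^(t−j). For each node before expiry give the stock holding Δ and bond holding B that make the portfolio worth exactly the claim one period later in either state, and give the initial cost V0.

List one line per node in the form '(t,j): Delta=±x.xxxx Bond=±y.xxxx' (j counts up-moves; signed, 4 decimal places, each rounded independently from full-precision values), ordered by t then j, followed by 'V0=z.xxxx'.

(0,0): Delta=-0.0013 Bond=0.8494
(1,0): Delta=0.0000 Bond=0.7312
(1,1): Delta=-0.0023 Bond=1.1662
(2,0): Delta=0.0000 Bond=0.8116
(2,1): Delta=0.0000 Bond=0.8116
(2,2): Delta=-0.0040 Bond=1.8041
(3,0): Delta=0.0000 Bond=0.9009
(3,1): Delta=0.0000 Bond=0.9009
(3,2): Delta=0.0000 Bond=0.9009
(3,3): Delta=-0.0070 Bond=3.1653
V0=0.6218

Risk-neutral probability p* = (R−d)/(u−d) = (1.11−0.93)/(1.3−0.93) = 0.4865.
At expiry t=4: V(4,0)=1.0000, V(4,1)=1.0000, V(4,2)=1.0000, V(4,3)=1.0000, V(4,4)=0.0000
Node (3,0) S=142.3712: V=(p*·1.0000+(1−p*)·1.0000)/1.11=0.9009; Δ=(1.0000−1.0000)/(185.0825−132.4052)=0.0000; B=V−Δ·S=0.9009
Node (3,1) S=199.0135: V=(p*·1.0000+(1−p*)·1.0000)/1.11=0.9009; Δ=(1.0000−1.0000)/(258.7175−185.0825)=0.0000; B=V−Δ·S=0.9009
Node (3,2) S=278.1909: V=(p*·1.0000+(1−p*)·1.0000)/1.11=0.9009; Δ=(1.0000−1.0000)/(361.6482−258.7175)=0.0000; B=V−Δ·S=0.9009
Node (3,3) S=388.8690: V=(p*·0.0000+(1−p*)·1.0000)/1.11=0.4626; Δ=(0.0000−1.0000)/(505.5297−361.6482)=-0.0070; B=V−Δ·S=3.1653
Node (2,0) S=153.0873: V=(p*·0.9009+(1−p*)·0.9009)/1.11=0.8116; Δ=(0.9009−0.9009)/(199.0135−142.3712)=0.0000; B=V−Δ·S=0.8116
Node (2,1) S=213.9930: V=(p*·0.9009+(1−p*)·0.9009)/1.11=0.8116; Δ=(0.9009−0.9009)/(278.1909−199.0135)=0.0000; B=V−Δ·S=0.8116
Node (2,2) S=299.1300: V=(p*·0.4626+(1−p*)·0.9009)/1.11=0.6195; Δ=(0.4626−0.9009)/(388.8690−278.1909)=-0.0040; B=V−Δ·S=1.8041
Node (1,0) S=164.6100: V=(p*·0.8116+(1−p*)·0.8116)/1.11=0.7312; Δ=(0.8116−0.8116)/(213.9930−153.0873)=0.0000; B=V−Δ·S=0.7312
Node (1,1) S=230.1000: V=(p*·0.6195+(1−p*)·0.8116)/1.11=0.6470; Δ=(0.6195−0.8116)/(299.1300−213.9930)=-0.0023; B=V−Δ·S=1.1662
Node (0,0) S=177.0000: V=(p*·0.6470+(1−p*)·0.7312)/1.11=0.6218; Δ=(0.6470−0.7312)/(230.1000−164.6100)=-0.0013; B=V−Δ·S=0.8494
Check: Δ(0,0)·S0 + B(0,0) = 0.6218 = V0.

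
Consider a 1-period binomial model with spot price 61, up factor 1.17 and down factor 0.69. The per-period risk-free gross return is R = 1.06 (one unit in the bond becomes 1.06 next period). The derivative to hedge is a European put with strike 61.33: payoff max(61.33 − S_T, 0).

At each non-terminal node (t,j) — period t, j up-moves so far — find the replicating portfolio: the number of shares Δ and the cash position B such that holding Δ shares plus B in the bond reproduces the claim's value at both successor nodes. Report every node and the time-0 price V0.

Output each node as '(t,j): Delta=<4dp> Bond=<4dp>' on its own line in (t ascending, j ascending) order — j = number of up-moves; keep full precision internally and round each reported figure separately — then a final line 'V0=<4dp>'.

(0,0): Delta=-0.6571 Bond=44.2429
V0=4.1596

No-arbitrage ⇒ martingale measure with p* = (R−d)/(u−d) = 0.7708.
Terminal payoffs: V(1,0)=19.2400, V(1,1)=0.0000
(0,0): S=61.0000. Δ = (V_up−V_dn)/(S_up−S_dn) = (0.0000−19.2400)/(71.3700−42.0900) = -0.6571. V = [p*·0.0000 + (1−p*)·19.2400]/1.06 = 4.1596. B = V − Δ·S = 44.2429.
Self-financing check: at every node Δ·S+B equals the discounted successor values.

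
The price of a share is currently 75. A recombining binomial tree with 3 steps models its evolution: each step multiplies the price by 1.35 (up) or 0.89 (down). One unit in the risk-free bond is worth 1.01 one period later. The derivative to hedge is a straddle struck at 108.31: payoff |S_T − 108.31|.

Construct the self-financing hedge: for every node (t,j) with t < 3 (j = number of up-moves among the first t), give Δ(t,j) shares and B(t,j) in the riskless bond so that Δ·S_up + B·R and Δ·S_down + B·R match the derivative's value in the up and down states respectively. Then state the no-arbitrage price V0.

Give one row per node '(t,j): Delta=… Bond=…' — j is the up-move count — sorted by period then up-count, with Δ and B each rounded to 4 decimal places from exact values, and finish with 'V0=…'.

Since d<R<u, set p* = (R−d)/(u−d) = 0.2609; price each node as the discounted p*-expectation of its children.
At expiry t=3: V(3,0)=55.4373, V(3,1)=28.1099, V(3,2)=13.3419, V(3,3)=76.2181
  t=2,j=0: stock 59.4075 → up 80.2001 (V=28.1099), down 52.8727 (V=55.4373). Price 47.8301; hedge Δ=-1.0000, bond B=107.2376.
  t=2,j=1: stock 90.1125 → up 121.6519 (V=13.3419), down 80.2001 (V=28.1099). Price 24.0172; hedge Δ=-0.3563, bond B=56.1215.
  t=2,j=2: stock 136.6875 → up 184.5281 (V=76.2181), down 121.6519 (V=13.3419). Price 29.4499; hedge Δ=1.0000, bond B=-107.2376.
  t=1,j=0: stock 66.7500 → up 90.1125 (V=24.0172), down 59.4075 (V=47.8301). Price 41.2060; hedge Δ=-0.7755, bond B=92.9733.
  t=1,j=1: stock 101.2500 → up 136.6875 (V=29.4499), down 90.1125 (V=24.0172). Price 25.1826; hedge Δ=0.1166, bond B=13.3724.
  t=0,j=0: stock 75.0000 → up 101.2500 (V=25.1826), down 66.7500 (V=41.2060). Price 36.6594; hedge Δ=-0.4644, bond B=71.4929.
Check: Δ(0,0)·S0 + B(0,0) = 36.6594 = V0.

(0,0): Delta=-0.4644 Bond=71.4929
(1,0): Delta=-0.7755 Bond=92.9733
(1,1): Delta=0.1166 Bond=13.3724
(2,0): Delta=-1.0000 Bond=107.2376
(2,1): Delta=-0.3563 Bond=56.1215
(2,2): Delta=1.0000 Bond=-107.2376
V0=36.6594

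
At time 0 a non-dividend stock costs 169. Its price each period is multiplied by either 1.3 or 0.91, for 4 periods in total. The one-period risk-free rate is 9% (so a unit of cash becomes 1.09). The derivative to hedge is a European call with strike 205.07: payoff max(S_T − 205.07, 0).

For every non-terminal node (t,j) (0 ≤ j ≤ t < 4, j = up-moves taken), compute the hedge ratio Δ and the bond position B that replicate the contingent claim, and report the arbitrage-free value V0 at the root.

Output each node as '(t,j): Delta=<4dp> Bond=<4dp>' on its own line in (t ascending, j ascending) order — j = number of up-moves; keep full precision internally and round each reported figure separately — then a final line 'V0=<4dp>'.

(0,0): Delta=0.7233 Bond=-85.1397
(1,0): Delta=0.5223 Bond=-61.8911
(1,1): Delta=0.8875 Bond=-128.8653
(2,0): Delta=0.2439 Bond=-28.5013
(2,1): Delta=0.7497 Bond=-112.9146
(2,2): Delta=1.0000 Bond=-172.6033
(3,0): Delta=0.0000 Bond=0.0000
(3,1): Delta=0.4432 Bond=-67.3105
(3,2): Delta=1.0000 Bond=-188.1376
(3,3): Delta=1.0000 Bond=-188.1376
V0=37.1017

The replicating-portfolio and risk-neutral prices coincide; use p* = (1.09−0.91)/(1.3−0.91) = 0.4615 for the latter.
Terminal values V(4,·): V(4,0)=0.0000, V(4,1)=0.0000, V(4,2)=31.4436, V(4,3)=132.8066, V(4,4)=277.6109
(3,0): S=127.3535. Δ = (V_up−V_dn)/(S_up−S_dn) = (0.0000−0.0000)/(165.5595−115.8917) = 0.0000. V = [p*·0.0000 + (1−p*)·0.0000]/1.09 = 0.0000. B = V − Δ·S = 0.0000.
(3,1): S=181.9336. Δ = (V_up−V_dn)/(S_up−S_dn) = (31.4436−0.0000)/(236.5136−165.5595) = 0.4432. V = [p*·31.4436 + (1−p*)·0.0000]/1.09 = 13.3142. B = V − Δ·S = -67.3105.
(3,2): S=259.9051. Δ = (V_up−V_dn)/(S_up−S_dn) = (132.8066−31.4436)/(337.8766−236.5136) = 1.0000. V = [p*·132.8066 + (1−p*)·31.4436]/1.09 = 71.7675. B = V − Δ·S = -188.1376.
(3,3): S=371.2930. Δ = (V_up−V_dn)/(S_up−S_dn) = (277.6109−132.8066)/(482.6809−337.8766) = 1.0000. V = [p*·277.6109 + (1−p*)·132.8066]/1.09 = 183.1554. B = V − Δ·S = -188.1376.
(2,0): S=139.9489. Δ = (V_up−V_dn)/(S_up−S_dn) = (13.3142−0.0000)/(181.9336−127.3535) = 0.2439. V = [p*·13.3142 + (1−p*)·0.0000]/1.09 = 5.6376. B = V − Δ·S = -28.5013.
(2,1): S=199.9270. Δ = (V_up−V_dn)/(S_up−S_dn) = (71.7675−13.3142)/(259.9051−181.9336) = 0.7497. V = [p*·71.7675 + (1−p*)·13.3142]/1.09 = 36.9657. B = V − Δ·S = -112.9146.
(2,2): S=285.6100. Δ = (V_up−V_dn)/(S_up−S_dn) = (183.1554−71.7675)/(371.2930−259.9051) = 1.0000. V = [p*·183.1554 + (1−p*)·71.7675]/1.09 = 113.0067. B = V − Δ·S = -172.6033.
(1,0): S=153.7900. Δ = (V_up−V_dn)/(S_up−S_dn) = (36.9657−5.6376)/(199.9270−139.9489) = 0.5223. V = [p*·36.9657 + (1−p*)·5.6376]/1.09 = 18.4374. B = V − Δ·S = -61.8911.
(1,1): S=219.7000. Δ = (V_up−V_dn)/(S_up−S_dn) = (113.0067−36.9657)/(285.6100−199.9270) = 0.8875. V = [p*·113.0067 + (1−p*)·36.9657]/1.09 = 66.1115. B = V − Δ·S = -128.8653.
(0,0): S=169.0000. Δ = (V_up−V_dn)/(S_up−S_dn) = (66.1115−18.4374)/(219.7000−153.7900) = 0.7233. V = [p*·66.1115 + (1−p*)·18.4374]/1.09 = 37.1017. B = V − Δ·S = -85.1397.
Self-financing check: at every node Δ·S+B equals the discounted successor values.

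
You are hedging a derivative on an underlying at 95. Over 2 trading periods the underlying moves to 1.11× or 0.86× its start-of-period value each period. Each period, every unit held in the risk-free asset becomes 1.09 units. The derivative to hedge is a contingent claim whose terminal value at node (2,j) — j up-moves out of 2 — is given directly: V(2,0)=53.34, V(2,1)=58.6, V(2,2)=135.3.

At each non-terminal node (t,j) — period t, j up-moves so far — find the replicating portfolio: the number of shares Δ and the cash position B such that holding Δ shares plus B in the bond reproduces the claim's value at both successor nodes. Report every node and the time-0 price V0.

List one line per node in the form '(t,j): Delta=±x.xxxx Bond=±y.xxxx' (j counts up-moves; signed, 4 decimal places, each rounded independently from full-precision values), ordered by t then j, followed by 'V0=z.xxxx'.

No-arbitrage ⇒ martingale measure with p* = (R−d)/(u−d) = 0.9200.
Terminal payoffs: V(2,0)=53.3400, V(2,1)=58.6000, V(2,2)=135.3000
(1,0): S=81.7000. Δ = (V_up−V_dn)/(S_up−S_dn) = (58.6000−53.3400)/(90.6870−70.2620) = 0.2575. V = [p*·58.6000 + (1−p*)·53.3400]/1.09 = 53.3754. B = V − Δ·S = 32.3354.
(1,1): S=105.4500. Δ = (V_up−V_dn)/(S_up−S_dn) = (135.3000−58.6000)/(117.0495−90.6870) = 2.9094. V = [p*·135.3000 + (1−p*)·58.6000]/1.09 = 118.4991. B = V − Δ·S = -188.3009.
(0,0): S=95.0000. Δ = (V_up−V_dn)/(S_up−S_dn) = (118.4991−53.3754)/(105.4500−81.7000) = 2.7420. V = [p*·118.4991 + (1−p*)·53.3754]/1.09 = 103.9350. B = V − Δ·S = -156.5596.
The time-0 hedge costs 103.9350, which is the no-arbitrage price.

(0,0): Delta=2.7420 Bond=-156.5596
(1,0): Delta=0.2575 Bond=32.3354
(1,1): Delta=2.9094 Bond=-188.3009
V0=103.9350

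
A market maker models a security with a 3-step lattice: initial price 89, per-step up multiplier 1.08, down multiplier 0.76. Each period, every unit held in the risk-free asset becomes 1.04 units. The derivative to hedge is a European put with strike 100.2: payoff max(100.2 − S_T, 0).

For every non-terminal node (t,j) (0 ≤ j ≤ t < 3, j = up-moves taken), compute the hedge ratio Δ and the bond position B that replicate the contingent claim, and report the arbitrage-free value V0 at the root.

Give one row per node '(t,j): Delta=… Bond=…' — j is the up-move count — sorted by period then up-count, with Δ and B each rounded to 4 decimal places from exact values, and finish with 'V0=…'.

(0,0): Delta=-0.7039 Bond=69.8177
(1,0): Delta=-1.0000 Bond=92.6405
(1,1): Delta=-0.6741 Bond=69.7489
(2,0): Delta=-1.0000 Bond=96.3462
(2,1): Delta=-1.0000 Bond=96.3462
(2,2): Delta=-0.6413 Bond=69.1379
V0=7.1731

The replicating-portfolio and risk-neutral prices coincide; use p* = (1.04−0.76)/(1.08−0.76) = 0.8750 for the latter.
At expiry t=3: V(3,0)=61.1311, V(3,1)=44.6811, V(3,2)=21.3047, V(3,3)=0.0000
Node (2,0) S=51.4064: V=(p*·44.6811+(1−p*)·61.1311)/1.04=44.9398; Δ=(44.6811−61.1311)/(55.5189−39.0689)=-1.0000; B=V−Δ·S=96.3462
Node (2,1) S=73.0512: V=(p*·21.3047+(1−p*)·44.6811)/1.04=23.2950; Δ=(21.3047−44.6811)/(78.8953−55.5189)=-1.0000; B=V−Δ·S=96.3462
Node (2,2) S=103.8096: V=(p*·0.0000+(1−p*)·21.3047)/1.04=2.5607; Δ=(0.0000−21.3047)/(112.1144−78.8953)=-0.6413; B=V−Δ·S=69.1379
Node (1,0) S=67.6400: V=(p*·23.2950+(1−p*)·44.9398)/1.04=25.0005; Δ=(23.2950−44.9398)/(73.0512−51.4064)=-1.0000; B=V−Δ·S=92.6405
Node (1,1) S=96.1200: V=(p*·2.5607+(1−p*)·23.2950)/1.04=4.9543; Δ=(2.5607−23.2950)/(103.8096−73.0512)=-0.6741; B=V−Δ·S=69.7489
Node (0,0) S=89.0000: V=(p*·4.9543+(1−p*)·25.0005)/1.04=7.1731; Δ=(4.9543−25.0005)/(96.1200−67.6400)=-0.7039; B=V−Δ·S=69.8177
The time-0 hedge costs 7.1731, which is the no-arbitrage price.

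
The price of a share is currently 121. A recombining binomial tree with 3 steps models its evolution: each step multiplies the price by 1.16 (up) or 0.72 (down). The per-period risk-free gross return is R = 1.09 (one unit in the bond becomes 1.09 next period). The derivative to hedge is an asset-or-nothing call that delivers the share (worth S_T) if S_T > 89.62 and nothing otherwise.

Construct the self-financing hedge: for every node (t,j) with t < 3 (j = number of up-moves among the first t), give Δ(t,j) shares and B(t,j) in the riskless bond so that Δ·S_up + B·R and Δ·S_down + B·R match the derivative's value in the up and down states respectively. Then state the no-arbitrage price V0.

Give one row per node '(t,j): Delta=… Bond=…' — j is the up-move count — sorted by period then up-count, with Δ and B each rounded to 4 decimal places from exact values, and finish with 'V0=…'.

No-arbitrage ⇒ martingale measure with p* = (R−d)/(u−d) = 0.8409.
Payoff layer (t=3): V(3,0)=0.0000, V(3,1)=0.0000, V(3,2)=117.2287, V(3,3)=188.8684
(2,0): S=62.7264. Δ = (V_up−V_dn)/(S_up−S_dn) = (0.0000−0.0000)/(72.7626−45.1630) = 0.0000. V = [p*·0.0000 + (1−p*)·0.0000]/1.09 = 0.0000. B = V − Δ·S = 0.0000.
(2,1): S=101.0592. Δ = (V_up−V_dn)/(S_up−S_dn) = (117.2287−0.0000)/(117.2287−72.7626) = 2.6364. V = [p*·117.2287 + (1−p*)·0.0000]/1.09 = 90.4391. B = V − Δ·S = -175.9897.
(2,2): S=162.8176. Δ = (V_up−V_dn)/(S_up−S_dn) = (188.8684−117.2287)/(188.8684−117.2287) = 1.0000. V = [p*·188.8684 + (1−p*)·117.2287]/1.09 = 162.8176. B = V − Δ·S = 0.0000.
(1,0): S=87.1200. Δ = (V_up−V_dn)/(S_up−S_dn) = (90.4391−0.0000)/(101.0592−62.7264) = 2.3593. V = [p*·90.4391 + (1−p*)·0.0000]/1.09 = 69.7716. B = V − Δ·S = -135.7718.
(1,1): S=140.3600. Δ = (V_up−V_dn)/(S_up−S_dn) = (162.8176−90.4391)/(162.8176−101.0592) = 1.1720. V = [p*·162.8176 + (1−p*)·90.4391]/1.09 = 138.8099. B = V − Δ·S = -25.6866.
(0,0): S=121.0000. Δ = (V_up−V_dn)/(S_up−S_dn) = (138.8099−69.7716)/(140.3600−87.1200) = 1.2967. V = [p*·138.8099 + (1−p*)·69.7716]/1.09 = 117.2721. B = V − Δ·S = -39.6331.
The time-0 hedge costs 117.2721, which is the no-arbitrage price.

(0,0): Delta=1.2967 Bond=-39.6331
(1,0): Delta=2.3593 Bond=-135.7718
(1,1): Delta=1.1720 Bond=-25.6866
(2,0): Delta=0.0000 Bond=0.0000
(2,1): Delta=2.6364 Bond=-175.9897
(2,2): Delta=1.0000 Bond=0.0000
V0=117.2721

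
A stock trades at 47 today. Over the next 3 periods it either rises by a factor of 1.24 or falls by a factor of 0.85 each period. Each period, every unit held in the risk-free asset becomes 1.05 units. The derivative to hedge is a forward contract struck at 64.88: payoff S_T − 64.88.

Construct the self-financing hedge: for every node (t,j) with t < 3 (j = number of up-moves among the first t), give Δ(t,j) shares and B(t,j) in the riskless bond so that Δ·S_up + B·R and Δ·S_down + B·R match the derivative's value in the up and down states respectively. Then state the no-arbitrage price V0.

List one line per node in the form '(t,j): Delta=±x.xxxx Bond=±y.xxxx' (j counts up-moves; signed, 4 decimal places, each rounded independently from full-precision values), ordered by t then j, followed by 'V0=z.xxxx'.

No-arbitrage ⇒ martingale measure with p* = (R−d)/(u−d) = 0.5128.
Terminal values V(3,·): V(3,0)=-36.0161, V(3,1)=-22.7727, V(3,2)=-3.4529, V(3,3)=24.7313
  t=2,j=0: stock 33.9575 → up 42.1073 (V=-22.7727), down 28.8639 (V=-36.0161). Price -27.8330; hedge Δ=1.0000, bond B=-61.7905.
  t=2,j=1: stock 49.5380 → up 61.4271 (V=-3.4529), down 42.1073 (V=-22.7727). Price -12.2525; hedge Δ=1.0000, bond B=-61.7905.
  t=2,j=2: stock 72.2672 → up 89.6113 (V=24.7313), down 61.4271 (V=-3.4529). Price 10.4767; hedge Δ=1.0000, bond B=-61.7905.
  t=1,j=0: stock 39.9500 → up 49.5380 (V=-12.2525), down 33.9575 (V=-27.8330). Price -18.8981; hedge Δ=1.0000, bond B=-58.8481.
  t=1,j=1: stock 58.2800 → up 72.2672 (V=10.4767), down 49.5380 (V=-12.2525). Price -0.5681; hedge Δ=1.0000, bond B=-58.8481.
  t=0,j=0: stock 47.0000 → up 58.2800 (V=-0.5681), down 39.9500 (V=-18.8981). Price -9.0458; hedge Δ=1.0000, bond B=-56.0458.
Each (Δ,B) replicates both successor values, so the strategy is self-financing and V0 is arbitrage-free.

(0,0): Delta=1.0000 Bond=-56.0458
(1,0): Delta=1.0000 Bond=-58.8481
(1,1): Delta=1.0000 Bond=-58.8481
(2,0): Delta=1.0000 Bond=-61.7905
(2,1): Delta=1.0000 Bond=-61.7905
(2,2): Delta=1.0000 Bond=-61.7905
V0=-9.0458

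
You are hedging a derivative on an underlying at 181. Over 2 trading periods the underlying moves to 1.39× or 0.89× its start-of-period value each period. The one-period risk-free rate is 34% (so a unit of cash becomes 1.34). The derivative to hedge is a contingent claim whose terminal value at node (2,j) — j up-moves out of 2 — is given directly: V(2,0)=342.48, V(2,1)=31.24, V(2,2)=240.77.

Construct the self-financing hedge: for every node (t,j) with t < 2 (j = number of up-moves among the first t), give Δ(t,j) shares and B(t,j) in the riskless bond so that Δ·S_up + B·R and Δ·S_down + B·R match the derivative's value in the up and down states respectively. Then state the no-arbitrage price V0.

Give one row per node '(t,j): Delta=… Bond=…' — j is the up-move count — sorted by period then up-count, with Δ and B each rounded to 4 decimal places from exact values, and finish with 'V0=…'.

Risk-neutral probability p* = (R−d)/(u−d) = (1.34−0.89)/(1.39−0.89) = 0.9000.
Payoff layer (t=2): V(2,0)=342.4800, V(2,1)=31.2400, V(2,2)=240.7700
  t=1,j=0: stock 161.0900 → up 223.9151 (V=31.2400), down 143.3701 (V=342.4800). Price 46.5403; hedge Δ=-3.8642, bond B=669.0203.
  t=1,j=1: stock 251.5900 → up 349.7101 (V=240.7700), down 223.9151 (V=31.2400). Price 164.0425; hedge Δ=1.6656, bond B=-255.0175.
  t=0,j=0: stock 181.0000 → up 251.5900 (V=164.0425), down 161.0900 (V=46.5403). Price 113.6510; hedge Δ=1.2984, bond B=-121.3535.
Check: Δ(0,0)·S0 + B(0,0) = 113.6510 = V0.

(0,0): Delta=1.2984 Bond=-121.3535
(1,0): Delta=-3.8642 Bond=669.0203
(1,1): Delta=1.6656 Bond=-255.0175
V0=113.6510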